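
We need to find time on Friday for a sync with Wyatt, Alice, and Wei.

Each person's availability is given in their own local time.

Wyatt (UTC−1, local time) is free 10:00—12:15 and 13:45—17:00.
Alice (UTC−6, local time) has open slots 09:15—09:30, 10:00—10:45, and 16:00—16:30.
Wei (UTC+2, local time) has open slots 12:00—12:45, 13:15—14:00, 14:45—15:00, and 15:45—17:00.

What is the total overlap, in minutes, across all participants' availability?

0 minutes

Wyatt → UTC: 11:00–13:15, 14:45–18:00.
Alice → UTC: 15:15–15:30, 16:00–16:45, 22:00–22:30.
Wei → UTC: 10:00–10:45, 11:15–12:00, 12:45–13:00, 13:45–15:00.
Wyatt ∩ Alice: 15:15–15:30, 16:00–16:45.
Wyatt ∩ Alice ∩ Wei: (none).
Total common minutes: 0.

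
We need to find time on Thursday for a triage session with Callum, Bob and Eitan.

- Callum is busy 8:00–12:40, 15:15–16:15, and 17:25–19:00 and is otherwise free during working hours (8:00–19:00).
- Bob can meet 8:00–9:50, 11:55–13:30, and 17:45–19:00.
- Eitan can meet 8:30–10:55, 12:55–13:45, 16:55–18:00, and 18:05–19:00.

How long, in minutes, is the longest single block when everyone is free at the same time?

35 minutes

Callum free within 08:00–19:00: 12:40–15:15, 16:15–17:25.
Callum ∩ Bob: 12:40–13:30.
Callum ∩ Bob ∩ Eitan: 12:55–13:30.
Single common window of 35 minutes.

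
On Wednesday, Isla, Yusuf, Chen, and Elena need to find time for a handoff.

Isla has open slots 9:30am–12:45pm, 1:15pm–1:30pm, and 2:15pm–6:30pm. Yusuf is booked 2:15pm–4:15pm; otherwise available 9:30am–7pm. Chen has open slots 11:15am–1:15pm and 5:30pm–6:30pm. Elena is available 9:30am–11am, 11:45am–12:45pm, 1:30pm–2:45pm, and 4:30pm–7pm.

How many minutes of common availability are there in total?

Yusuf free within 09:30–19:00: 09:30–14:15, 16:15–19:00.
Isla ∩ Yusuf: 09:30–12:45, 13:15–13:30, 16:15–18:30.
Isla ∩ Yusuf ∩ Chen: 11:15–12:45, 17:30–18:30.
Isla ∩ Yusuf ∩ Chen ∩ Elena: 11:45–12:45, 17:30–18:30.
Total common minutes: 60 + 60 = 120.

120 minutes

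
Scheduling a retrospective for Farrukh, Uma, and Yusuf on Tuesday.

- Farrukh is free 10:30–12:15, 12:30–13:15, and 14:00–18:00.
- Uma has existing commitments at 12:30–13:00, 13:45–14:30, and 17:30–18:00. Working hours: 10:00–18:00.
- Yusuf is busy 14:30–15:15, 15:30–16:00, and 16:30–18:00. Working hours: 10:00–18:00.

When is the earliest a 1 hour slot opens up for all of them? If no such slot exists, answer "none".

Uma free within 10:00–18:00: 10:00–12:30, 13:00–13:45, 14:30–17:30.
Yusuf free within 10:00–18:00: 10:00–14:30, 15:15–15:30, 16:00–16:30.
Farrukh ∩ Uma: 10:30–12:15, 13:00–13:15, 14:30–17:30.
Farrukh ∩ Uma ∩ Yusuf: 10:30–12:15, 13:00–13:15, 15:15–15:30, 16:00–16:30.
Windows ≥ 60 min: 10:30–12:15.
Earliest such window starts at 10:30.

10:30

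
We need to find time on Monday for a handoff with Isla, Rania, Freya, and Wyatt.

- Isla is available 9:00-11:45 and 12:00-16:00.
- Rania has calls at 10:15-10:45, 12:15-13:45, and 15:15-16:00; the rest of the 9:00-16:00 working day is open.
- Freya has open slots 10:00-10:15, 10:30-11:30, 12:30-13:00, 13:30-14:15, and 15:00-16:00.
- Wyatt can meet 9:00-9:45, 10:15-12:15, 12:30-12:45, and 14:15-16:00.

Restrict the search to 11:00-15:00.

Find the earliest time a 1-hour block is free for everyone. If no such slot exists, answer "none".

Rania free within 09:00–16:00: 09:00–10:15, 10:45–12:15, 13:45–15:15.
Isla ∩ Rania: 09:00–10:15, 10:45–11:45, 12:00–12:15, 13:45–15:15.
Isla ∩ Rania ∩ Freya: 10:00–10:15, 10:45–11:30, 13:45–14:15, 15:00–15:15.
Isla ∩ Rania ∩ Freya ∩ Wyatt: 10:45–11:30, 15:00–15:15.
Restricted to 11:00–15:00: 11:00–11:30.
Windows ≥ 60 min: (none).

none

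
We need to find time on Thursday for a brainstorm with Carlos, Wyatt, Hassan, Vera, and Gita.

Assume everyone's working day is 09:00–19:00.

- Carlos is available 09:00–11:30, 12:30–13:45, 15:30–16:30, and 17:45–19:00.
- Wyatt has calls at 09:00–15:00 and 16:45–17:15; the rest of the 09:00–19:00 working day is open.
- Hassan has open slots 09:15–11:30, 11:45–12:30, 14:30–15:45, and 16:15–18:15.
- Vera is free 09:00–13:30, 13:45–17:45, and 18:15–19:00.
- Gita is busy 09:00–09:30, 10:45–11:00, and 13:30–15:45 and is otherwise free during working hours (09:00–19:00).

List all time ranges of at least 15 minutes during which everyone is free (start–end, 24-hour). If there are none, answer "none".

16:15–16:30

Wyatt free within 09:00–19:00: 15:00–16:45, 17:15–19:00.
Gita free within 09:00–19:00: 09:30–10:45, 11:00–13:30, 15:45–19:00.
Carlos ∩ Wyatt: 15:30–16:30, 17:45–19:00.
Carlos ∩ Wyatt ∩ Hassan: 15:30–15:45, 16:15–16:30, 17:45–18:15.
Carlos ∩ Wyatt ∩ Hassan ∩ Vera: 15:30–15:45, 16:15–16:30.
Carlos ∩ Wyatt ∩ Hassan ∩ Vera ∩ Gita: 16:15–16:30.
Windows ≥ 15 min: 16:15–16:30.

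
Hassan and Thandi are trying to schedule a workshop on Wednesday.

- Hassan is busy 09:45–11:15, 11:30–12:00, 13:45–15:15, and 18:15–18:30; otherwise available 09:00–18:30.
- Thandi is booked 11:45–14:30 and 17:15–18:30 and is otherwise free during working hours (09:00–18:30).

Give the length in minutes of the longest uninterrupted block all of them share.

120 minutes

Hassan free within 09:00–18:30: 09:00–09:45, 11:15–11:30, 12:00–13:45, 15:15–18:15.
Thandi free within 09:00–18:30: 09:00–11:45, 14:30–17:15.
Hassan ∩ Thandi: 09:00–09:45, 11:15–11:30, 15:15–17:15.
Common window lengths: 45, 15, 120 min; longest is 120.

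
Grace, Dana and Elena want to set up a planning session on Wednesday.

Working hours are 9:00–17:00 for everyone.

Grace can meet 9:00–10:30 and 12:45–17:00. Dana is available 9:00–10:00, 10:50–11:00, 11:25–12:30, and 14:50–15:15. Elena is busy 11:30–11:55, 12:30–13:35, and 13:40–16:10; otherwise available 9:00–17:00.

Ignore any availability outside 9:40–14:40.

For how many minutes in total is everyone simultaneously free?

20 minutes

Elena free within 09:00–17:00: 09:00–11:30, 11:55–12:30, 13:35–13:40, 16:10–17:00.
Grace ∩ Dana: 09:00–10:00, 14:50–15:15.
Grace ∩ Dana ∩ Elena: 09:00–10:00.
Restricted to 09:40–14:40: 09:40–10:00.
Total common minutes: 20.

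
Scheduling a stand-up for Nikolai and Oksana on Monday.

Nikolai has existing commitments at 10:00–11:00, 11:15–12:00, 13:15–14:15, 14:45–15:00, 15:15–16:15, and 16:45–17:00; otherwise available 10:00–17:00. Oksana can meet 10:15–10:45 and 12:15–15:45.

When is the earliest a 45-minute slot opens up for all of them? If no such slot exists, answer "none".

12:15

Nikolai free within 10:00–17:00: 11:00–11:15, 12:00–13:15, 14:15–14:45, 15:00–15:15, 16:15–16:45.
Nikolai ∩ Oksana: 12:15–13:15, 14:15–14:45, 15:00–15:15.
Windows ≥ 45 min: 12:15–13:15.
Earliest such window starts at 12:15.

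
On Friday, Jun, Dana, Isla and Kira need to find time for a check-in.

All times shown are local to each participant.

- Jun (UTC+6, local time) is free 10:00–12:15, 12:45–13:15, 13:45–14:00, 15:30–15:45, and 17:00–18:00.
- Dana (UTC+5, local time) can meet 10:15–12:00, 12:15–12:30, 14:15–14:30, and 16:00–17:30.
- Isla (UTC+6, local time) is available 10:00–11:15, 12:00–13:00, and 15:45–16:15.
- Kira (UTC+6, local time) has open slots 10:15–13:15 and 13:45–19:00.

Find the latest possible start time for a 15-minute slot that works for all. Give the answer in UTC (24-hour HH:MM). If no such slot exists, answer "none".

Jun → UTC: 04:00–06:15, 06:45–07:15, 07:45–08:00, 09:30–09:45, 11:00–12:00.
Dana → UTC: 05:15–07:00, 07:15–07:30, 09:15–09:30, 11:00–12:30.
Isla → UTC: 04:00–05:15, 06:00–07:00, 09:45–10:15.
Kira → UTC: 04:15–07:15, 07:45–13:00.
Jun ∩ Dana: 05:15–06:15, 06:45–07:00, 11:00–12:00.
Jun ∩ Dana ∩ Isla: 06:00–06:15, 06:45–07:00.
Jun ∩ Dana ∩ Isla ∩ Kira: 06:00–06:15, 06:45–07:00.
Windows ≥ 15 min: 06:00–06:15, 06:45–07:00.
Latest start in the last window 06:45–07:00 is 07:00 − 15 min = 06:45.

06:45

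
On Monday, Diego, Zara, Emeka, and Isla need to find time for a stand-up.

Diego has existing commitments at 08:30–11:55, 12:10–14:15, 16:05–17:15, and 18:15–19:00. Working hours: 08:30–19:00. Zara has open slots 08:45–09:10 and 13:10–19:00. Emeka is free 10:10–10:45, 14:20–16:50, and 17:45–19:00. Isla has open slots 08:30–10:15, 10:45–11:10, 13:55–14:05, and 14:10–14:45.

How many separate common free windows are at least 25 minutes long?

1

Diego free within 08:30–19:00: 11:55–12:10, 14:15–16:05, 17:15–18:15.
Diego ∩ Zara: 14:15–16:05, 17:15–18:15.
Diego ∩ Zara ∩ Emeka: 14:20–16:05, 17:45–18:15.
Diego ∩ Zara ∩ Emeka ∩ Isla: 14:20–14:45.
Windows ≥ 25 min: 14:20–14:45.
That's 1 window.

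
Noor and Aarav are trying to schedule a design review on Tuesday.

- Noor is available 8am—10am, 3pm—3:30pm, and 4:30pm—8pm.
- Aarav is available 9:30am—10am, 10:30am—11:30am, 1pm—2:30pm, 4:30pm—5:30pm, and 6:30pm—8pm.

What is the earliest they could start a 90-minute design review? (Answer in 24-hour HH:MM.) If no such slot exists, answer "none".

Noor ∩ Aarav: 09:30–10:00, 16:30–17:30, 18:30–20:00.
Windows ≥ 90 min: 18:30–20:00.
Earliest such window starts at 18:30.

18:30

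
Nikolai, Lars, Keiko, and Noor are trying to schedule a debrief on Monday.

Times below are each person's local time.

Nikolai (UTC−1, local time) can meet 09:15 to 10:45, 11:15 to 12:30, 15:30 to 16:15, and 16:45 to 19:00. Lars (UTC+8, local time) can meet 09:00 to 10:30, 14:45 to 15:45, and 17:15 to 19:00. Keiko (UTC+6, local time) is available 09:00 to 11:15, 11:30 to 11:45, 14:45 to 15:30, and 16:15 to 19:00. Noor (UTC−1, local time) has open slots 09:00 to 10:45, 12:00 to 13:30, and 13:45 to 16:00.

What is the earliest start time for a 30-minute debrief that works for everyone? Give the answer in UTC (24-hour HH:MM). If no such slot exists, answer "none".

Nikolai → UTC: 10:15–11:45, 12:15–13:30, 16:30–17:15, 17:45–20:00.
Lars → UTC: 01:00–02:30, 06:45–07:45, 09:15–11:00.
Keiko → UTC: 03:00–05:15, 05:30–05:45, 08:45–09:30, 10:15–13:00.
Noor → UTC: 10:00–11:45, 13:00–14:30, 14:45–17:00.
Nikolai ∩ Lars: 10:15–11:00.
Nikolai ∩ Lars ∩ Keiko: 10:15–11:00.
Nikolai ∩ Lars ∩ Keiko ∩ Noor: 10:15–11:00.
Windows ≥ 30 min: 10:15–11:00.
Earliest such window starts at 10:15.

10:15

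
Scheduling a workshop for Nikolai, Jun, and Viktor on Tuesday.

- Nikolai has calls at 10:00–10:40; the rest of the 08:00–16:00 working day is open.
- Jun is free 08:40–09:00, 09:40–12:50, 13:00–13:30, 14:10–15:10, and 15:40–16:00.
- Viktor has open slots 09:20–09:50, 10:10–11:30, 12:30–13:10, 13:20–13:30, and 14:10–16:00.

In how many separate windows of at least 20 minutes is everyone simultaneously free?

Nikolai free within 08:00–16:00: 08:00–10:00, 10:40–16:00.
Nikolai ∩ Jun: 08:40–09:00, 09:40–10:00, 10:40–12:50, 13:00–13:30, 14:10–15:10, 15:40–16:00.
Nikolai ∩ Jun ∩ Viktor: 09:40–09:50, 10:40–11:30, 12:30–12:50, 13:00–13:10, 13:20–13:30, 14:10–15:10, 15:40–16:00.
Windows ≥ 20 min: 10:40–11:30, 12:30–12:50, 14:10–15:10, 15:40–16:00.
That's 4 windows.

4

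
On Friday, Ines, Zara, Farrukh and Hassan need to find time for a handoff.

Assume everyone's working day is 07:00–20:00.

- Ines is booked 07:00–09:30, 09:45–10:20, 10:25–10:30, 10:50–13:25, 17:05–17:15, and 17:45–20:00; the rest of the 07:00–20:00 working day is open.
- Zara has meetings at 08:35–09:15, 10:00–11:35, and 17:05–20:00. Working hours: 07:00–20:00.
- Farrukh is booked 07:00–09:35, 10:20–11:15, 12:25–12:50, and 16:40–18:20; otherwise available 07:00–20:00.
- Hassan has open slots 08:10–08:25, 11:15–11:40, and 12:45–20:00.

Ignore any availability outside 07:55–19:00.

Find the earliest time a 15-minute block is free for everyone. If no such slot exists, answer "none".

Ines free within 07:00–20:00: 09:30–09:45, 10:20–10:25, 10:30–10:50, 13:25–17:05, 17:15–17:45.
Zara free within 07:00–20:00: 07:00–08:35, 09:15–10:00, 11:35–17:05.
Farrukh free within 07:00–20:00: 09:35–10:20, 11:15–12:25, 12:50–16:40, 18:20–20:00.
Ines ∩ Zara: 09:30–09:45, 13:25–17:05.
Ines ∩ Zara ∩ Farrukh: 09:35–09:45, 13:25–16:40.
Ines ∩ Zara ∩ Farrukh ∩ Hassan: 13:25–16:40.
Restricted to 07:55–19:00: 13:25–16:40.
Windows ≥ 15 min: 13:25–16:40.
Earliest such window starts at 13:25.

13:25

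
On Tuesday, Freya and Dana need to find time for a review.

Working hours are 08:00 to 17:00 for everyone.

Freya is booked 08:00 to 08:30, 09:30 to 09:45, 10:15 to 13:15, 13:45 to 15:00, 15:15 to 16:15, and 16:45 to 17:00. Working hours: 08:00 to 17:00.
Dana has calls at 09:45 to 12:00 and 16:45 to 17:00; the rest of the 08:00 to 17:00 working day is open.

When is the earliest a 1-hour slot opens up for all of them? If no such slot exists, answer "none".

08:30

Freya free within 08:00–17:00: 08:30–09:30, 09:45–10:15, 13:15–13:45, 15:00–15:15, 16:15–16:45.
Dana free within 08:00–17:00: 08:00–09:45, 12:00–16:45.
Freya ∩ Dana: 08:30–09:30, 13:15–13:45, 15:00–15:15, 16:15–16:45.
Windows ≥ 60 min: 08:30–09:30.
Earliest such window starts at 08:30.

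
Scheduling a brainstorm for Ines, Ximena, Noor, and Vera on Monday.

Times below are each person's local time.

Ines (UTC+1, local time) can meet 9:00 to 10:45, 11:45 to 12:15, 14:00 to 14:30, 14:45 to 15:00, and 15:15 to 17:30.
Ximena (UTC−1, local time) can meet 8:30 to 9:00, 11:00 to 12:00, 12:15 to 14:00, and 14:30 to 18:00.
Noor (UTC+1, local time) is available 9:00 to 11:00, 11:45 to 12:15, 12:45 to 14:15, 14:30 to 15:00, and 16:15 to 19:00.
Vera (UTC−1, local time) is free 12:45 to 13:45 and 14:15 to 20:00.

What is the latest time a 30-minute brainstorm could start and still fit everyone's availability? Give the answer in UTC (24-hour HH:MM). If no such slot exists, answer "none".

16:00

Ines → UTC: 08:00–09:45, 10:45–11:15, 13:00–13:30, 13:45–14:00, 14:15–16:30.
Ximena → UTC: 09:30–10:00, 12:00–13:00, 13:15–15:00, 15:30–19:00.
Noor → UTC: 08:00–10:00, 10:45–11:15, 11:45–13:15, 13:30–14:00, 15:15–18:00.
Vera → UTC: 13:45–14:45, 15:15–21:00.
Ines ∩ Ximena: 09:30–09:45, 13:15–13:30, 13:45–14:00, 14:15–15:00, 15:30–16:30.
Ines ∩ Ximena ∩ Noor: 09:30–09:45, 13:45–14:00, 15:30–16:30.
Ines ∩ Ximena ∩ Noor ∩ Vera: 13:45–14:00, 15:30–16:30.
Windows ≥ 30 min: 15:30–16:30.
Latest start in the last window 15:30–16:30 is 16:30 − 30 min = 16:00.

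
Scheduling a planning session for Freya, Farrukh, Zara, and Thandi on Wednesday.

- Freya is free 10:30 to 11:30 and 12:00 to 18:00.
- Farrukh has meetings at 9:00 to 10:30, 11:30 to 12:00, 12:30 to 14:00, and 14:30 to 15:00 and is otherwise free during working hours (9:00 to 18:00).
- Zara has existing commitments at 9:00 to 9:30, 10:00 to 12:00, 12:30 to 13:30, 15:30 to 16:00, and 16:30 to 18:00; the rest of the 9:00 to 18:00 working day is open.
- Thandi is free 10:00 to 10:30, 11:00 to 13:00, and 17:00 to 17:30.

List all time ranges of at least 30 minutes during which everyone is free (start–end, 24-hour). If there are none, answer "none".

12:00–12:30

Farrukh free within 09:00–18:00: 10:30–11:30, 12:00–12:30, 14:00–14:30, 15:00–18:00.
Zara free within 09:00–18:00: 09:30–10:00, 12:00–12:30, 13:30–15:30, 16:00–16:30.
Freya ∩ Farrukh: 10:30–11:30, 12:00–12:30, 14:00–14:30, 15:00–18:00.
Freya ∩ Farrukh ∩ Zara: 12:00–12:30, 14:00–14:30, 15:00–15:30, 16:00–16:30.
Freya ∩ Farrukh ∩ Zara ∩ Thandi: 12:00–12:30.
Windows ≥ 30 min: 12:00–12:30.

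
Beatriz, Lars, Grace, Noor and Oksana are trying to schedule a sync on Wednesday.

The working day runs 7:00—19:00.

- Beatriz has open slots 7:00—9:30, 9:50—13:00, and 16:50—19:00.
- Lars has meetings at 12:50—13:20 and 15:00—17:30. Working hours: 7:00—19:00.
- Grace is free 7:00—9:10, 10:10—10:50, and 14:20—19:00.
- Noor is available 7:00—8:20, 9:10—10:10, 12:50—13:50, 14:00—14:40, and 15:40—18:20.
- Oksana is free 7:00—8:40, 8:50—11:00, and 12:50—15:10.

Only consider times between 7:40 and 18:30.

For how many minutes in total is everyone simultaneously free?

Lars free within 07:00–19:00: 07:00–12:50, 13:20–15:00, 17:30–19:00.
Beatriz ∩ Lars: 07:00–09:30, 09:50–12:50, 17:30–19:00.
Beatriz ∩ Lars ∩ Grace: 07:00–09:10, 10:10–10:50, 17:30–19:00.
Beatriz ∩ Lars ∩ Grace ∩ Noor: 07:00–08:20, 17:30–18:20.
Beatriz ∩ Lars ∩ Grace ∩ Noor ∩ Oksana: 07:00–08:20.
Restricted to 07:40–18:30: 07:40–08:20.
Total common minutes: 40.

40 minutes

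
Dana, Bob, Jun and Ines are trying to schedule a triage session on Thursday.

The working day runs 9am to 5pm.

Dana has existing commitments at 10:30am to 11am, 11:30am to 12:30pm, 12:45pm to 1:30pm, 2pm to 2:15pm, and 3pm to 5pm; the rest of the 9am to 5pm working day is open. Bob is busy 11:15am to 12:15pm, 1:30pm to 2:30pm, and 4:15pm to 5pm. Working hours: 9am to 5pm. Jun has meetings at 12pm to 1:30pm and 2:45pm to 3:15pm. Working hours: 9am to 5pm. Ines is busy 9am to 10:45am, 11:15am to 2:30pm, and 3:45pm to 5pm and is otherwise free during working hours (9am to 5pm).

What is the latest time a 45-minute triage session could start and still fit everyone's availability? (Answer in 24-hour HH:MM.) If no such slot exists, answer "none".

Dana free within 09:00–17:00: 09:00–10:30, 11:00–11:30, 12:30–12:45, 13:30–14:00, 14:15–15:00.
Bob free within 09:00–17:00: 09:00–11:15, 12:15–13:30, 14:30–16:15.
Jun free within 09:00–17:00: 09:00–12:00, 13:30–14:45, 15:15–17:00.
Ines free within 09:00–17:00: 10:45–11:15, 14:30–15:45.
Dana ∩ Bob: 09:00–10:30, 11:00–11:15, 12:30–12:45, 14:30–15:00.
Dana ∩ Bob ∩ Jun: 09:00–10:30, 11:00–11:15, 14:30–14:45.
Dana ∩ Bob ∩ Jun ∩ Ines: 11:00–11:15, 14:30–14:45.
Windows ≥ 45 min: (none).

none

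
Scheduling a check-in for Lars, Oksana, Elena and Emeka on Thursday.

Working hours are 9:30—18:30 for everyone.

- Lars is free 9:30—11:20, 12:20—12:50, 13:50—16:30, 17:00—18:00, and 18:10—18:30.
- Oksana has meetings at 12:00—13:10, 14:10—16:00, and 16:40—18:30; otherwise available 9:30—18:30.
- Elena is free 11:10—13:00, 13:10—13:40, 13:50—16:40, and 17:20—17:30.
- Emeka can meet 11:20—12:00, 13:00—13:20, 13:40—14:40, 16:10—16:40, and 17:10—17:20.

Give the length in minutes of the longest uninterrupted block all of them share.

Oksana free within 09:30–18:30: 09:30–12:00, 13:10–14:10, 16:00–16:40.
Lars ∩ Oksana: 09:30–11:20, 13:50–14:10, 16:00–16:30.
Lars ∩ Oksana ∩ Elena: 11:10–11:20, 13:50–14:10, 16:00–16:30.
Lars ∩ Oksana ∩ Elena ∩ Emeka: 13:50–14:10, 16:10–16:30.
Common window lengths: 20, 20 min; longest is 20.

20 minutes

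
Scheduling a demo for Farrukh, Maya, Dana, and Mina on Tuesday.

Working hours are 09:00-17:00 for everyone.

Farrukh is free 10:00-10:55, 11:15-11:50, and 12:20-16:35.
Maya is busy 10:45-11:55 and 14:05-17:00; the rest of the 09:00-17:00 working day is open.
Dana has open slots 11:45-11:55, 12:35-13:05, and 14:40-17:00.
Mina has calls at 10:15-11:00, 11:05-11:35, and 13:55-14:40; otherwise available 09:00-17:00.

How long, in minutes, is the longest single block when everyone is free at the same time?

Maya free within 09:00–17:00: 09:00–10:45, 11:55–14:05.
Mina free within 09:00–17:00: 09:00–10:15, 11:00–11:05, 11:35–13:55, 14:40–17:00.
Farrukh ∩ Maya: 10:00–10:45, 12:20–14:05.
Farrukh ∩ Maya ∩ Dana: 12:35–13:05.
Farrukh ∩ Maya ∩ Dana ∩ Mina: 12:35–13:05.
Single common window of 30 minutes.

30 minutes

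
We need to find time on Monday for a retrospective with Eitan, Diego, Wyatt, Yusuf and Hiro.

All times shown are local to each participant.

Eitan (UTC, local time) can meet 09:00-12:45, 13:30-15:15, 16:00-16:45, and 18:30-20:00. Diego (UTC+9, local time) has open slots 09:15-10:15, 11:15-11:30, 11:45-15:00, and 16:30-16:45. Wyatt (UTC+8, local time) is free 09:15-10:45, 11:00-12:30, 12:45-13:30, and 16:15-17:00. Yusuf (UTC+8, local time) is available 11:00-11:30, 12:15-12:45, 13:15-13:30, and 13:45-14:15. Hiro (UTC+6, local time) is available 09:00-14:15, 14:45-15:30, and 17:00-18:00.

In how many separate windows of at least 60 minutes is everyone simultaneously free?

0

Eitan → UTC: 09:00–12:45, 13:30–15:15, 16:00–16:45, 18:30–20:00.
Diego → UTC: 00:15–01:15, 02:15–02:30, 02:45–06:00, 07:30–07:45.
Wyatt → UTC: 01:15–02:45, 03:00–04:30, 04:45–05:30, 08:15–09:00.
Yusuf → UTC: 03:00–03:30, 04:15–04:45, 05:15–05:30, 05:45–06:15.
Hiro → UTC: 03:00–08:15, 08:45–09:30, 11:00–12:00.
Eitan ∩ Diego: (none).
Eitan ∩ Diego ∩ Wyatt: (none).
Eitan ∩ Diego ∩ Wyatt ∩ Yusuf: (none).
Eitan ∩ Diego ∩ Wyatt ∩ Yusuf ∩ Hiro: (none).
Windows ≥ 60 min: (none).
That's 0 windows.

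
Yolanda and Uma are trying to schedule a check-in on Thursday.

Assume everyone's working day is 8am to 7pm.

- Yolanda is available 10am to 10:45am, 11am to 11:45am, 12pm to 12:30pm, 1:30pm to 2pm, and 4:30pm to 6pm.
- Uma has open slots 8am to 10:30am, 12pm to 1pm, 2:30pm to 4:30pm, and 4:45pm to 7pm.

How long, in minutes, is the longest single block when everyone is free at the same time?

Yolanda ∩ Uma: 10:00–10:30, 12:00–12:30, 16:45–18:00.
Common window lengths: 30, 30, 75 min; longest is 75.

75 minutes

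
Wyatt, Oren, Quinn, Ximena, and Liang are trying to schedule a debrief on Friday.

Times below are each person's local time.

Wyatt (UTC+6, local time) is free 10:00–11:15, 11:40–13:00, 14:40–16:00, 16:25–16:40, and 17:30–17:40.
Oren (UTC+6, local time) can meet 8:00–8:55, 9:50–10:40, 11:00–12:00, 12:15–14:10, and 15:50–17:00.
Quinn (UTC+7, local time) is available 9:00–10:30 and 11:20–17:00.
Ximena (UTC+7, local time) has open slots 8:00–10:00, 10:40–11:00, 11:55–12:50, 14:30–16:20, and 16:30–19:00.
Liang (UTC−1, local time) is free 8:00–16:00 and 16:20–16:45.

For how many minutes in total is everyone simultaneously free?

10 minutes

Wyatt → UTC: 04:00–05:15, 05:40–07:00, 08:40–10:00, 10:25–10:40, 11:30–11:40.
Oren → UTC: 02:00–02:55, 03:50–04:40, 05:00–06:00, 06:15–08:10, 09:50–11:00.
Quinn → UTC: 02:00–03:30, 04:20–10:00.
Ximena → UTC: 01:00–03:00, 03:40–04:00, 04:55–05:50, 07:30–09:20, 09:30–12:00.
Liang → UTC: 09:00–17:00, 17:20–17:45.
Wyatt ∩ Oren: 04:00–04:40, 05:00–05:15, 05:40–06:00, 06:15–07:00, 09:50–10:00, 10:25–10:40.
Wyatt ∩ Oren ∩ Quinn: 04:20–04:40, 05:00–05:15, 05:40–06:00, 06:15–07:00, 09:50–10:00.
Wyatt ∩ Oren ∩ Quinn ∩ Ximena: 05:00–05:15, 05:40–05:50, 09:50–10:00.
Wyatt ∩ Oren ∩ Quinn ∩ Ximena ∩ Liang: 09:50–10:00.
Total common minutes: 10.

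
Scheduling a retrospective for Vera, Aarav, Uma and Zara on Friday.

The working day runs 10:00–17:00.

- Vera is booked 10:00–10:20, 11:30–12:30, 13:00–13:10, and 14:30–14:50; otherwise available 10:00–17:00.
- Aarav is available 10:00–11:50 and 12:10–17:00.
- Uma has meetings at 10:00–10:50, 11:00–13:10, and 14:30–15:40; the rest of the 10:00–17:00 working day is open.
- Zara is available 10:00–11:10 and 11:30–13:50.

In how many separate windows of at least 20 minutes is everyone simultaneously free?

Vera free within 10:00–17:00: 10:20–11:30, 12:30–13:00, 13:10–14:30, 14:50–17:00.
Uma free within 10:00–17:00: 10:50–11:00, 13:10–14:30, 15:40–17:00.
Vera ∩ Aarav: 10:20–11:30, 12:30–13:00, 13:10–14:30, 14:50–17:00.
Vera ∩ Aarav ∩ Uma: 10:50–11:00, 13:10–14:30, 15:40–17:00.
Vera ∩ Aarav ∩ Uma ∩ Zara: 10:50–11:00, 13:10–13:50.
Windows ≥ 20 min: 13:10–13:50.
That's 1 window.

1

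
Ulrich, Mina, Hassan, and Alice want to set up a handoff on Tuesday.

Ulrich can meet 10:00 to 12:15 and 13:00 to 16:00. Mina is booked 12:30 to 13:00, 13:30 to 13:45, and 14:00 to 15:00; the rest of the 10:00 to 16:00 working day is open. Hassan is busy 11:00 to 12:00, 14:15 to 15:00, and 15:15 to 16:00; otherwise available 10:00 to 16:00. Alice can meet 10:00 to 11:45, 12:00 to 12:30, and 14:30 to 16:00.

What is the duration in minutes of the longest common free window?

Mina free within 10:00–16:00: 10:00–12:30, 13:00–13:30, 13:45–14:00, 15:00–16:00.
Hassan free within 10:00–16:00: 10:00–11:00, 12:00–14:15, 15:00–15:15.
Ulrich ∩ Mina: 10:00–12:15, 13:00–13:30, 13:45–14:00, 15:00–16:00.
Ulrich ∩ Mina ∩ Hassan: 10:00–11:00, 12:00–12:15, 13:00–13:30, 13:45–14:00, 15:00–15:15.
Ulrich ∩ Mina ∩ Hassan ∩ Alice: 10:00–11:00, 12:00–12:15, 15:00–15:15.
Common window lengths: 60, 15, 15 min; longest is 60.

60 minutes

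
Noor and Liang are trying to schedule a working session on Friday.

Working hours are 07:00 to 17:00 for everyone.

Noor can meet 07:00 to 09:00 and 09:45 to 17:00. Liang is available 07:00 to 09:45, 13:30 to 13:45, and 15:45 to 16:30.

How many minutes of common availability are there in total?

180 minutes

Noor ∩ Liang: 07:00–09:00, 13:30–13:45, 15:45–16:30.
Total common minutes: 120 + 15 + 45 = 180.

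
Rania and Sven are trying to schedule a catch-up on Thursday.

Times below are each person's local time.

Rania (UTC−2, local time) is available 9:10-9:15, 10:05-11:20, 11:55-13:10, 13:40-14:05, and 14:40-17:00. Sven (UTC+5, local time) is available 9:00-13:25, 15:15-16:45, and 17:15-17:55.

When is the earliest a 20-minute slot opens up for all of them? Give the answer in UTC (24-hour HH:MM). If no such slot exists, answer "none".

12:15

Rania → UTC: 11:10–11:15, 12:05–13:20, 13:55–15:10, 15:40–16:05, 16:40–19:00.
Sven → UTC: 04:00–08:25, 10:15–11:45, 12:15–12:55.
Rania ∩ Sven: 11:10–11:15, 12:15–12:55.
Windows ≥ 20 min: 12:15–12:55.
Earliest such window starts at 12:15.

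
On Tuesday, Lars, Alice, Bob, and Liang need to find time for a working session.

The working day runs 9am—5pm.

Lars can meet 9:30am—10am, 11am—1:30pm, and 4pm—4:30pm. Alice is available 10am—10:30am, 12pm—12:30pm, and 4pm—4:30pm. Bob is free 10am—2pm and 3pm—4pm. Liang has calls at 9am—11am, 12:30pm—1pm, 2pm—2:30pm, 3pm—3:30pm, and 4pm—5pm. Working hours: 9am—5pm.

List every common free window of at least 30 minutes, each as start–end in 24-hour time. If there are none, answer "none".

Liang free within 09:00–17:00: 11:00–12:30, 13:00–14:00, 14:30–15:00, 15:30–16:00.
Lars ∩ Alice: 12:00–12:30, 16:00–16:30.
Lars ∩ Alice ∩ Bob: 12:00–12:30.
Lars ∩ Alice ∩ Bob ∩ Liang: 12:00–12:30.
Windows ≥ 30 min: 12:00–12:30.

12:00–12:30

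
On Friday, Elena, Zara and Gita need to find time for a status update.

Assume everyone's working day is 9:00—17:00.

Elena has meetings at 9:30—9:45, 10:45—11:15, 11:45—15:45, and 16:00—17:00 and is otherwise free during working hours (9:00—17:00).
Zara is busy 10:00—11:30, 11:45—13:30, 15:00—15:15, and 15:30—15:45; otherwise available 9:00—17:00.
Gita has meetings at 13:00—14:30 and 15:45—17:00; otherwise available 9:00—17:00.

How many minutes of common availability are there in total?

60 minutes

Elena free within 09:00–17:00: 09:00–09:30, 09:45–10:45, 11:15–11:45, 15:45–16:00.
Zara free within 09:00–17:00: 09:00–10:00, 11:30–11:45, 13:30–15:00, 15:15–15:30, 15:45–17:00.
Gita free within 09:00–17:00: 09:00–13:00, 14:30–15:45.
Elena ∩ Zara: 09:00–09:30, 09:45–10:00, 11:30–11:45, 15:45–16:00.
Elena ∩ Zara ∩ Gita: 09:00–09:30, 09:45–10:00, 11:30–11:45.
Total common minutes: 30 + 15 + 15 = 60.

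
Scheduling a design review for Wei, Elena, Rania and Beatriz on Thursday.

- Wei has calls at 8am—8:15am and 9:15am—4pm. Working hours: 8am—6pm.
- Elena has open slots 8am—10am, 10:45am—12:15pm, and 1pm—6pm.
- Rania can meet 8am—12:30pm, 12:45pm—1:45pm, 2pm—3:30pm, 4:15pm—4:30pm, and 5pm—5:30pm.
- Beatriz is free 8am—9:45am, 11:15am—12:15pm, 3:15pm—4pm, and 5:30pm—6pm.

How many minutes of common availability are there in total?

Wei free within 08:00–18:00: 08:15–09:15, 16:00–18:00.
Wei ∩ Elena: 08:15–09:15, 16:00–18:00.
Wei ∩ Elena ∩ Rania: 08:15–09:15, 16:15–16:30, 17:00–17:30.
Wei ∩ Elena ∩ Rania ∩ Beatriz: 08:15–09:15.
Total common minutes: 60.

60 minutes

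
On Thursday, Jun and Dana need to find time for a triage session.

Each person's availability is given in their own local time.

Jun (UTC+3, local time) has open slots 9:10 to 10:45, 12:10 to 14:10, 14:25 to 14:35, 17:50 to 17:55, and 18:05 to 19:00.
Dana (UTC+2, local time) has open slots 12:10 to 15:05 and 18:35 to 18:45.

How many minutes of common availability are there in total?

Jun → UTC: 06:10–07:45, 09:10–11:10, 11:25–11:35, 14:50–14:55, 15:05–16:00.
Dana → UTC: 10:10–13:05, 16:35–16:45.
Jun ∩ Dana: 10:10–11:10, 11:25–11:35.
Total common minutes: 60 + 10 = 70.

70 minutes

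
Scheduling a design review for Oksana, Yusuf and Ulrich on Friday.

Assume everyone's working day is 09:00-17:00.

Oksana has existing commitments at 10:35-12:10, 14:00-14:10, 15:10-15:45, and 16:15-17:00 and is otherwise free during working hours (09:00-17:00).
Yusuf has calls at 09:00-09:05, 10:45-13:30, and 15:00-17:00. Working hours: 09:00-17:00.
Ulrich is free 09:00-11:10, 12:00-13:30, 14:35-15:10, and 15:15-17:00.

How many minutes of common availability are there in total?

Oksana free within 09:00–17:00: 09:00–10:35, 12:10–14:00, 14:10–15:10, 15:45–16:15.
Yusuf free within 09:00–17:00: 09:05–10:45, 13:30–15:00.
Oksana ∩ Yusuf: 09:05–10:35, 13:30–14:00, 14:10–15:00.
Oksana ∩ Yusuf ∩ Ulrich: 09:05–10:35, 14:35–15:00.
Total common minutes: 90 + 25 = 115.

115 minutes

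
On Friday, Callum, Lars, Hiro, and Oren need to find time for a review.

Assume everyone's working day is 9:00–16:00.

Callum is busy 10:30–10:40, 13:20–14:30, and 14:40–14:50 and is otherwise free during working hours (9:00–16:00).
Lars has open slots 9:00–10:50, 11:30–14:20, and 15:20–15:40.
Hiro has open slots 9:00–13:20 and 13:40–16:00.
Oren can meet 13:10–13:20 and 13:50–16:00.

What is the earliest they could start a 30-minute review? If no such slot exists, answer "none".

none

Callum free within 09:00–16:00: 09:00–10:30, 10:40–13:20, 14:30–14:40, 14:50–16:00.
Callum ∩ Lars: 09:00–10:30, 10:40–10:50, 11:30–13:20, 15:20–15:40.
Callum ∩ Lars ∩ Hiro: 09:00–10:30, 10:40–10:50, 11:30–13:20, 15:20–15:40.
Callum ∩ Lars ∩ Hiro ∩ Oren: 13:10–13:20, 15:20–15:40.
Windows ≥ 30 min: (none).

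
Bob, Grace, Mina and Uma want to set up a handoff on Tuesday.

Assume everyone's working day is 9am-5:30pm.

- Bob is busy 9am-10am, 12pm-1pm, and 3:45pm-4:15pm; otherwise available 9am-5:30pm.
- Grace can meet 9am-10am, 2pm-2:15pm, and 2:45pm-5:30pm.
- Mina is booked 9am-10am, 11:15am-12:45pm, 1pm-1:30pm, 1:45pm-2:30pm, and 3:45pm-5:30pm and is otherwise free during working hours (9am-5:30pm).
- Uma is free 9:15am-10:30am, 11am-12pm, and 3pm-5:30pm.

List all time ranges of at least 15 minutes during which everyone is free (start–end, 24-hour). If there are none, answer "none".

15:00–15:45

Bob free within 09:00–17:30: 10:00–12:00, 13:00–15:45, 16:15–17:30.
Mina free within 09:00–17:30: 10:00–11:15, 12:45–13:00, 13:30–13:45, 14:30–15:45.
Bob ∩ Grace: 14:00–14:15, 14:45–15:45, 16:15–17:30.
Bob ∩ Grace ∩ Mina: 14:45–15:45.
Bob ∩ Grace ∩ Mina ∩ Uma: 15:00–15:45.
Windows ≥ 15 min: 15:00–15:45.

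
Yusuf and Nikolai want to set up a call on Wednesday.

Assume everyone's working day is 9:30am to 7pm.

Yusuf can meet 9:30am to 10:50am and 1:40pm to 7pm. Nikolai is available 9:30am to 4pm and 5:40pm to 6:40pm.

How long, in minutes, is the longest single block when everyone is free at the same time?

140 minutes

Yusuf ∩ Nikolai: 09:30–10:50, 13:40–16:00, 17:40–18:40.
Common window lengths: 80, 140, 60 min; longest is 140.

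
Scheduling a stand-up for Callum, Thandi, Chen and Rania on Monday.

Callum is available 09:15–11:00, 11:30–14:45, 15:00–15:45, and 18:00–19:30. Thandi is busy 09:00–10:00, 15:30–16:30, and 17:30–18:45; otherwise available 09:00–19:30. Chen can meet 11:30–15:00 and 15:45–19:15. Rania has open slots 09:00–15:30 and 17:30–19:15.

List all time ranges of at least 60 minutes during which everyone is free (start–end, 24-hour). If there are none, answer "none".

Thandi free within 09:00–19:30: 10:00–15:30, 16:30–17:30, 18:45–19:30.
Callum ∩ Thandi: 10:00–11:00, 11:30–14:45, 15:00–15:30, 18:45–19:30.
Callum ∩ Thandi ∩ Chen: 11:30–14:45, 18:45–19:15.
Callum ∩ Thandi ∩ Chen ∩ Rania: 11:30–14:45, 18:45–19:15.
Windows ≥ 60 min: 11:30–14:45.

11:30–14:45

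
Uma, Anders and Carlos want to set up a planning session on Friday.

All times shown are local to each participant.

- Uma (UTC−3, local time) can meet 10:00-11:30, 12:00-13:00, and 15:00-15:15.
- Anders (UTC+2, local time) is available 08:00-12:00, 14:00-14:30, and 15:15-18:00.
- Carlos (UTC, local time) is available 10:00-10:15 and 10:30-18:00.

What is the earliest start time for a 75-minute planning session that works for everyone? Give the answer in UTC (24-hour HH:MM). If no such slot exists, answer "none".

13:15

Uma → UTC: 13:00–14:30, 15:00–16:00, 18:00–18:15.
Anders → UTC: 06:00–10:00, 12:00–12:30, 13:15–16:00.
Carlos → UTC: 10:00–10:15, 10:30–18:00.
Uma ∩ Anders: 13:15–14:30, 15:00–16:00.
Uma ∩ Anders ∩ Carlos: 13:15–14:30, 15:00–16:00.
Windows ≥ 75 min: 13:15–14:30.
Earliest such window starts at 13:15.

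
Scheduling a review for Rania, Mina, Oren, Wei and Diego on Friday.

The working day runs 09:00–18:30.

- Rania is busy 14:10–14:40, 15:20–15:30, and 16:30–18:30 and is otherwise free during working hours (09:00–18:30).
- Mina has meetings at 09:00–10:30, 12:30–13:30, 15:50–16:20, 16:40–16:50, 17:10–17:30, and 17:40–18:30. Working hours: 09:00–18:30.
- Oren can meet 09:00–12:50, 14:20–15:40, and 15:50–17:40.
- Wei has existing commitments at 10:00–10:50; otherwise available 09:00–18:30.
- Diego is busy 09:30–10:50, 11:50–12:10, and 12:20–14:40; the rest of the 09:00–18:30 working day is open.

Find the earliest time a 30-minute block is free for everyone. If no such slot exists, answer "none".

10:50

Rania free within 09:00–18:30: 09:00–14:10, 14:40–15:20, 15:30–16:30.
Mina free within 09:00–18:30: 10:30–12:30, 13:30–15:50, 16:20–16:40, 16:50–17:10, 17:30–17:40.
Wei free within 09:00–18:30: 09:00–10:00, 10:50–18:30.
Diego free within 09:00–18:30: 09:00–09:30, 10:50–11:50, 12:10–12:20, 14:40–18:30.
Rania ∩ Mina: 10:30–12:30, 13:30–14:10, 14:40–15:20, 15:30–15:50, 16:20–16:30.
Rania ∩ Mina ∩ Oren: 10:30–12:30, 14:40–15:20, 15:30–15:40, 16:20–16:30.
Rania ∩ Mina ∩ Oren ∩ Wei: 10:50–12:30, 14:40–15:20, 15:30–15:40, 16:20–16:30.
Rania ∩ Mina ∩ Oren ∩ Wei ∩ Diego: 10:50–11:50, 12:10–12:20, 14:40–15:20, 15:30–15:40, 16:20–16:30.
Windows ≥ 30 min: 10:50–11:50, 14:40–15:20.
Earliest such window starts at 10:50.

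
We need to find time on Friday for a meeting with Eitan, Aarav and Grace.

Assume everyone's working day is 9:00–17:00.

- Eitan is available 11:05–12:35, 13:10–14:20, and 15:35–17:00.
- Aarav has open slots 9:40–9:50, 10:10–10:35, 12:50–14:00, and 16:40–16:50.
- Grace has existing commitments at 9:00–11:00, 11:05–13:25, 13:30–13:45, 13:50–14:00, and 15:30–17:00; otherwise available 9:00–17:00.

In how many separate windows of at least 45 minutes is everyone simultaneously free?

0

Grace free within 09:00–17:00: 11:00–11:05, 13:25–13:30, 13:45–13:50, 14:00–15:30.
Eitan ∩ Aarav: 13:10–14:00, 16:40–16:50.
Eitan ∩ Aarav ∩ Grace: 13:25–13:30, 13:45–13:50.
Windows ≥ 45 min: (none).
That's 0 windows.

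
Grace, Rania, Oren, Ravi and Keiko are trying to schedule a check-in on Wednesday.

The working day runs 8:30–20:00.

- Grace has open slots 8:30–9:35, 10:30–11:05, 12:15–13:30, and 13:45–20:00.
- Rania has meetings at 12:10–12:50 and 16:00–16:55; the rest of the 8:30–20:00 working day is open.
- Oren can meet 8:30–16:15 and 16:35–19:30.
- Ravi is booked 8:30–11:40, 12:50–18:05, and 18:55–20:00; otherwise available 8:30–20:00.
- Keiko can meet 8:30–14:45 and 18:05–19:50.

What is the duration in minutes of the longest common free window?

50 minutes

Rania free within 08:30–20:00: 08:30–12:10, 12:50–16:00, 16:55–20:00.
Ravi free within 08:30–20:00: 11:40–12:50, 18:05–18:55.
Grace ∩ Rania: 08:30–09:35, 10:30–11:05, 12:50–13:30, 13:45–16:00, 16:55–20:00.
Grace ∩ Rania ∩ Oren: 08:30–09:35, 10:30–11:05, 12:50–13:30, 13:45–16:00, 16:55–19:30.
Grace ∩ Rania ∩ Oren ∩ Ravi: 18:05–18:55.
Grace ∩ Rania ∩ Oren ∩ Ravi ∩ Keiko: 18:05–18:55.
Single common window of 50 minutes.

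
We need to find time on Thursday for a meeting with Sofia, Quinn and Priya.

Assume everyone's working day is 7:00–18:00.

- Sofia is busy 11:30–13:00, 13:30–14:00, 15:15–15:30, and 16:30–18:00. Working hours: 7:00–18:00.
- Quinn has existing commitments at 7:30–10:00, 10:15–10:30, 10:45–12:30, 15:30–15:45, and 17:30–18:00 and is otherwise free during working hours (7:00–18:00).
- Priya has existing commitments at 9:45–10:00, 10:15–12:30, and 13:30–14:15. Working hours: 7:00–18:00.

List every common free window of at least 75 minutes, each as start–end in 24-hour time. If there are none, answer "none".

Sofia free within 07:00–18:00: 07:00–11:30, 13:00–13:30, 14:00–15:15, 15:30–16:30.
Quinn free within 07:00–18:00: 07:00–07:30, 10:00–10:15, 10:30–10:45, 12:30–15:30, 15:45–17:30.
Priya free within 07:00–18:00: 07:00–09:45, 10:00–10:15, 12:30–13:30, 14:15–18:00.
Sofia ∩ Quinn: 07:00–07:30, 10:00–10:15, 10:30–10:45, 13:00–13:30, 14:00–15:15, 15:45–16:30.
Sofia ∩ Quinn ∩ Priya: 07:00–07:30, 10:00–10:15, 13:00–13:30, 14:15–15:15, 15:45–16:30.
Windows ≥ 75 min: (none).

none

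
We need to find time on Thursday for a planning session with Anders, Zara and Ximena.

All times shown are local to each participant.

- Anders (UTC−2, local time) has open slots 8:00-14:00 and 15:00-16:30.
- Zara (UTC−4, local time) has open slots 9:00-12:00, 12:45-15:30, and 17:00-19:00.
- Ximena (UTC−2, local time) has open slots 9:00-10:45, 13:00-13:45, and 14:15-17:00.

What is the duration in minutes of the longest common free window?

90 minutes

Anders → UTC: 10:00–16:00, 17:00–18:30.
Zara → UTC: 13:00–16:00, 16:45–19:30, 21:00–23:00.
Ximena → UTC: 11:00–12:45, 15:00–15:45, 16:15–19:00.
Anders ∩ Zara: 13:00–16:00, 17:00–18:30.
Anders ∩ Zara ∩ Ximena: 15:00–15:45, 17:00–18:30.
Common window lengths: 45, 90 min; longest is 90.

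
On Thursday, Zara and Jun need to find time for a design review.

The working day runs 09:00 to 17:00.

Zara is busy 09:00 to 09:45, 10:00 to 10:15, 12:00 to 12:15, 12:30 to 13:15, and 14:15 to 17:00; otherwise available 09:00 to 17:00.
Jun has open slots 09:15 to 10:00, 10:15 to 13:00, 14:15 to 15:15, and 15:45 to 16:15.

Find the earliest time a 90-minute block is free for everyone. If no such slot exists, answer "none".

10:15

Zara free within 09:00–17:00: 09:45–10:00, 10:15–12:00, 12:15–12:30, 13:15–14:15.
Zara ∩ Jun: 09:45–10:00, 10:15–12:00, 12:15–12:30.
Windows ≥ 90 min: 10:15–12:00.
Earliest such window starts at 10:15.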